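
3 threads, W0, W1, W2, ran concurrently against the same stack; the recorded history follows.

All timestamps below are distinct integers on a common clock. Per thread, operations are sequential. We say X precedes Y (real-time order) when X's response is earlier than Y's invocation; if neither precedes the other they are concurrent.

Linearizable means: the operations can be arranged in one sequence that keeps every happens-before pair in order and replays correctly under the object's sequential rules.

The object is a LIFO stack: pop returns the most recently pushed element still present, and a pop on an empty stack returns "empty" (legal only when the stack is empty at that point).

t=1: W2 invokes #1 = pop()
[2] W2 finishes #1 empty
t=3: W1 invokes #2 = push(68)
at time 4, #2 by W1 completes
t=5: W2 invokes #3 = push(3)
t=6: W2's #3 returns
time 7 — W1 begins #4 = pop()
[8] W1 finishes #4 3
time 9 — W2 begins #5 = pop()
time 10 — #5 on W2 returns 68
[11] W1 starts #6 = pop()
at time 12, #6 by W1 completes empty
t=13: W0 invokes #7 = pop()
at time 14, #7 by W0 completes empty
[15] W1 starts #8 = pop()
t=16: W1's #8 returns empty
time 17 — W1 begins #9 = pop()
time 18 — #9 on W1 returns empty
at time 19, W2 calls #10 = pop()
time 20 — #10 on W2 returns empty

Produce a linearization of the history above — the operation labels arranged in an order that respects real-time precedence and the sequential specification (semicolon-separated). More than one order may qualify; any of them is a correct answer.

step 1: #1 pop() → empty — stack <>
step 2: #2 push(68) — stack <68>
step 3: #3 push(3) — stack <68,3>
step 4: #4 pop() → 3 — stack <68>
step 5: #5 pop() → 68 — stack <>
step 6: #6 pop() → empty — stack <>
step 7: #7 pop() → empty — stack <>
step 8: #8 pop() → empty — stack <>
step 9: #9 pop() → empty — stack <>
step 10: #10 pop() → empty — stack <>

#1; #2; #3; #4; #5; #6; #7; #8; #9; #10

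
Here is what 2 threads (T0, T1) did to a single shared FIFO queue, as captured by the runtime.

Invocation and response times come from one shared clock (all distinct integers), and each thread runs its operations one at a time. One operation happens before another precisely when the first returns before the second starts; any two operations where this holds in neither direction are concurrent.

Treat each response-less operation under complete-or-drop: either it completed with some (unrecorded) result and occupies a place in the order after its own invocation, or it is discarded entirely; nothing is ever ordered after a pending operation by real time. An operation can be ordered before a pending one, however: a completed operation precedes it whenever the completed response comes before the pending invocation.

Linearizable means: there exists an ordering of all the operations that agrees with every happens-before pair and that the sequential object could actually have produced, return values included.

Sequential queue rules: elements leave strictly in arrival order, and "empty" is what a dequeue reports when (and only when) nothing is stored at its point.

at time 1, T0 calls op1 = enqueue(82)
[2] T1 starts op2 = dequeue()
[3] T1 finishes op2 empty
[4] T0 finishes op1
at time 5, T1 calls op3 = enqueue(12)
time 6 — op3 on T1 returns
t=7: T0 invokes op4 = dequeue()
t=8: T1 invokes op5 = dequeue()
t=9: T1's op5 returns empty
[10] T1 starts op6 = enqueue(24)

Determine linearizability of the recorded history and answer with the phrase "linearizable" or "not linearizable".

not linearizable

through event 8 a valid linearization exists; event 9 (op5 responding at time 9) ends that
checked exhaustively: 2 real-time-consistent orders of 4 completed operations, zero legal FIFO queue replays
include/drop combinations of the 1 pending operation (op4) were all tried; none helps
take op1, op2, op3, op5 (pending dropped): step 2 already fails, because op2 dequeue() → empty cannot occur there
take op2, op1, op3, op5 (pending dropped): step 4 already fails, because op5 dequeue() → empty cannot occur there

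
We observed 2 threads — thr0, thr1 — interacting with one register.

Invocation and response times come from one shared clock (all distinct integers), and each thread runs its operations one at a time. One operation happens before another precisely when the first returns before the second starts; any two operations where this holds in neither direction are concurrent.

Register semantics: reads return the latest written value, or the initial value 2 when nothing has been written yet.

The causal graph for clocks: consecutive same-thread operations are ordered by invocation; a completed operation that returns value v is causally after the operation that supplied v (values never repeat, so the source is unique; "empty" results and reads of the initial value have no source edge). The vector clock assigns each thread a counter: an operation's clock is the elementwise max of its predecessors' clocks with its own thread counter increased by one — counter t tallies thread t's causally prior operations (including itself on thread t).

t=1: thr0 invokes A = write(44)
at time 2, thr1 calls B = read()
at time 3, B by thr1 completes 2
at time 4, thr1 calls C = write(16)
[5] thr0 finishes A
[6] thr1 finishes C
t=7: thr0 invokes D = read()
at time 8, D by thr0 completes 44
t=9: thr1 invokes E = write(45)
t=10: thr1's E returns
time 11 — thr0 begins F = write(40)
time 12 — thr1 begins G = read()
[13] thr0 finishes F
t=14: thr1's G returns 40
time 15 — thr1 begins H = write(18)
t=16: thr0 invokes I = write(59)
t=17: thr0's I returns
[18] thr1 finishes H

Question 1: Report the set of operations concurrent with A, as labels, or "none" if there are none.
A spans [1,5]; an op avoiding the whole window 1..5 is ordered, any other is concurrent
B [2,3]: concurrent
C [4,6]: concurrent
D [7,8]: after
E [9,10]: after
F [11,13]: after
G [12,14]: after
H [15,18]: after
I [16,17]: after

B, C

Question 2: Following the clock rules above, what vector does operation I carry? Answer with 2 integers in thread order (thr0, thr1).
no predecessors for B (invoked 2): thr1 increments from zero → (0, 1)
no predecessors for A (invoked 1): thr0 increments from zero → (1, 0)
C (invocation 4): componentwise max over VC(B)=(0, 1), +1 at thr1, giving (0, 2)
D (invocation 7): componentwise max over VC(A)=(1, 0), +1 at thr0, giving (2, 0)
E (invocation 9): componentwise max over VC(C)=(0, 2), +1 at thr1, giving (0, 3)
F (invocation 11): componentwise max over VC(D)=(2, 0), +1 at thr0, giving (3, 0)
I (invocation 16): componentwise max over VC(F)=(3, 0), +1 at thr0, giving (4, 0)
G (invocation 12): componentwise max over VC(E)=(0, 3), VC(F)=(3, 0), +1 at thr1, giving (3, 4)
H (invocation 15): componentwise max over VC(G)=(3, 4), +1 at thr1, giving (3, 5)
target: VC(I) = (4, 0)

(4, 0)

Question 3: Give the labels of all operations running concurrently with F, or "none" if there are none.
F runs from 11 to 13; window-overlapping ops are concurrent
A [1,5]: before
B [2,3]: before
C [4,6]: before
D [7,8]: before
E [9,10]: before
G [12,14]: concurrent
H [15,18]: after
I [16,17]: after

G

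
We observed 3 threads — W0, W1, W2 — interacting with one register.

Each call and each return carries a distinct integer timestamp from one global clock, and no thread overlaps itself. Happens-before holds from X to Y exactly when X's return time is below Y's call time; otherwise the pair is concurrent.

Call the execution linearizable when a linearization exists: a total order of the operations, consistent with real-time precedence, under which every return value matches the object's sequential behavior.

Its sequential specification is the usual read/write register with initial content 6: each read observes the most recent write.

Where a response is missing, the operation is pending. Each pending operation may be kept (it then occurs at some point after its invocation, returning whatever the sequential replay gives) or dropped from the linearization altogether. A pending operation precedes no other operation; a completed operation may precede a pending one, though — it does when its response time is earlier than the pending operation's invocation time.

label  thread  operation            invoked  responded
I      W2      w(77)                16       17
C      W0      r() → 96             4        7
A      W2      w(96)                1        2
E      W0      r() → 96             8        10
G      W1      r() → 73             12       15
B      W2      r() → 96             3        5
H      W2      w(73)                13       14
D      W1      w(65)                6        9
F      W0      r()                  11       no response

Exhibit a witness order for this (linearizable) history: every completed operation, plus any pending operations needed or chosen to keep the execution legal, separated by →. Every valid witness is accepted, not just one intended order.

step 1: A w(96) — value 96
step 2: B r() → 96 — value 96
step 3: C r() → 96 — value 96
step 4: E r() → 96 — value 96
step 5: D w(65) — value 65
step 6: F r() (pending, included) — value 65
step 7: H w(73) — value 73
step 8: G r() → 73 — value 73
step 9: I w(77) — value 77

A → B → C → E → D → F → H → G → I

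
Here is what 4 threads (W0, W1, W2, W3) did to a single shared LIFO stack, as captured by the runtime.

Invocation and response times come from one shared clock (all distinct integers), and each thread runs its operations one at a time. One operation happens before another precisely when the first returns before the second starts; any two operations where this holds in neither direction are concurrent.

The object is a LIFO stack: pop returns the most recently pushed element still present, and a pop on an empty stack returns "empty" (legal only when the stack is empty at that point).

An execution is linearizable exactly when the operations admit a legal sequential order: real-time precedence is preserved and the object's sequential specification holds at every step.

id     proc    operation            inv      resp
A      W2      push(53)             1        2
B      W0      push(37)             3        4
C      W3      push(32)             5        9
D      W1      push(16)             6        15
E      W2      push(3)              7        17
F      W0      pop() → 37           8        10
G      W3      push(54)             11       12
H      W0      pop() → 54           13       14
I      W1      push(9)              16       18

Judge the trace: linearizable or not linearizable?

a witness: A, B, F, C, D, E, G, H, I
step 1: A push(53) — stack <53>
step 2: B push(37) — stack <53,37>
step 3: F pop() → 37 — stack <53>
step 4: C push(32) — stack <53,32>
step 5: D push(16) — stack <53,32,16>
step 6: E push(3) — stack <53,32,16,3>
step 7: G push(54) — stack <53,32,16,3,54>
step 8: H pop() → 54 — stack <53,32,16,3>
step 9: I push(9) — stack <53,32,16,3,9>

linearizable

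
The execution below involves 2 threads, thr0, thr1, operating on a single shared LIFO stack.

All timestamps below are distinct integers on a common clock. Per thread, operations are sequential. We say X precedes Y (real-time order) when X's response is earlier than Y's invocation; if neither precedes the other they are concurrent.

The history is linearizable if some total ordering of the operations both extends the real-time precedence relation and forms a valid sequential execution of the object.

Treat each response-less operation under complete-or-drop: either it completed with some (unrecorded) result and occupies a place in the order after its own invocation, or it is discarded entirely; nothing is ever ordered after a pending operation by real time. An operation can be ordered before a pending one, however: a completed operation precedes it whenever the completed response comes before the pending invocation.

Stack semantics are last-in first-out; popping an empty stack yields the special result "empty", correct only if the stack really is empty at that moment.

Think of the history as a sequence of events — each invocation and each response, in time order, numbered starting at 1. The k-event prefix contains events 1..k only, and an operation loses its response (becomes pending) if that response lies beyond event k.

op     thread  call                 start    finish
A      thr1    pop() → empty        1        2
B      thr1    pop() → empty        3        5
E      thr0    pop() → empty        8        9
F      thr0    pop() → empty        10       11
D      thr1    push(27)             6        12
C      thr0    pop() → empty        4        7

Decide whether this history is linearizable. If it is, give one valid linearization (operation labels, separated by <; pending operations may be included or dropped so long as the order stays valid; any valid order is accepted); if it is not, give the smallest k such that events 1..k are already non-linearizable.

1. A pop() → empty, leaving stack <>
2. B pop() → empty, leaving stack <>
3. C pop() → empty, leaving stack <>
4. E pop() → empty, leaving stack <>
5. F pop() → empty, leaving stack <>
6. D push(27), leaving stack <27>

linearizable — witness: A < B < C < E < F < D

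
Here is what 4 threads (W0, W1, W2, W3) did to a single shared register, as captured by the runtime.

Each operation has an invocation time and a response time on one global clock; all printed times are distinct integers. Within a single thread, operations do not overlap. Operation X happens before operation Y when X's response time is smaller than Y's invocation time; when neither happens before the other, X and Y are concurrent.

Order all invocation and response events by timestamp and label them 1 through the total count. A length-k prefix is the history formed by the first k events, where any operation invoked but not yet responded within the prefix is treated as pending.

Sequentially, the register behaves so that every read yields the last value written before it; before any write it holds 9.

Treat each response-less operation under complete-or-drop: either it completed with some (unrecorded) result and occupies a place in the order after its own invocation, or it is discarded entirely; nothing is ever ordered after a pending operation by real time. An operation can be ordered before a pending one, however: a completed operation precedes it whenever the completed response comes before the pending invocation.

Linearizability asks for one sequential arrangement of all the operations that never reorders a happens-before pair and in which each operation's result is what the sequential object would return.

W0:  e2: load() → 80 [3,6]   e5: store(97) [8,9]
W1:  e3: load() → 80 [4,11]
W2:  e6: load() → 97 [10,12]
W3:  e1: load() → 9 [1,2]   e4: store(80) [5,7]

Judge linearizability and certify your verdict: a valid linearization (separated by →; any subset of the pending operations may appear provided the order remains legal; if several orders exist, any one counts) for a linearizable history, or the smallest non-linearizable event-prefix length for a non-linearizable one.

after step 1 (e1 load() → 9): value 9
after step 2 (e4 store(80)): value 80
after step 3 (e2 load() → 80): value 80
after step 4 (e3 load() → 80): value 80
after step 5 (e5 store(97)): value 97
after step 6 (e6 load() → 97): value 97

linearizable — witness: e1 → e4 → e2 → e3 → e5 → e6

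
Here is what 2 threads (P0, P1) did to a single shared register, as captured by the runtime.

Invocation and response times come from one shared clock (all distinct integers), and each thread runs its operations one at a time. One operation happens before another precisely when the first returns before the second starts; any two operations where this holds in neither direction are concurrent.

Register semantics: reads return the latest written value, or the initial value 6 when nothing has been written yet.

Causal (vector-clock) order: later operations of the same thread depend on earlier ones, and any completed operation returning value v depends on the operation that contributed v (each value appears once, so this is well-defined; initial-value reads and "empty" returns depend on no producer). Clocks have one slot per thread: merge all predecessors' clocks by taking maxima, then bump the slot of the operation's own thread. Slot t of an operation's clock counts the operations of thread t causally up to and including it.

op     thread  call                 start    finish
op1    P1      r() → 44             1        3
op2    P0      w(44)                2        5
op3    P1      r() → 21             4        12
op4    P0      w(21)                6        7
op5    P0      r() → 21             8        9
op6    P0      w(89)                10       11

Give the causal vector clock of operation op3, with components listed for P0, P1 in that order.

VC(op2, invoked at 2): no causal predecessors; +1 on P0 → (1, 0)
op1 (invocation 1): componentwise max over VC(op2)=(1, 0), +1 at P1, giving (1, 1)
op4 (invocation 6): componentwise max over VC(op2)=(1, 0), +1 at P0, giving (2, 0)
op5 (invocation 8): componentwise max over VC(op4)=(2, 0), +1 at P0, giving (3, 0)
op3 (invocation 4): componentwise max over VC(op1)=(1, 1), VC(op4)=(2, 0), +1 at P1, giving (2, 2)
op6 (invocation 10): componentwise max over VC(op5)=(3, 0), +1 at P0, giving (4, 0)
target: VC(op3) = (2, 2)

(2, 2)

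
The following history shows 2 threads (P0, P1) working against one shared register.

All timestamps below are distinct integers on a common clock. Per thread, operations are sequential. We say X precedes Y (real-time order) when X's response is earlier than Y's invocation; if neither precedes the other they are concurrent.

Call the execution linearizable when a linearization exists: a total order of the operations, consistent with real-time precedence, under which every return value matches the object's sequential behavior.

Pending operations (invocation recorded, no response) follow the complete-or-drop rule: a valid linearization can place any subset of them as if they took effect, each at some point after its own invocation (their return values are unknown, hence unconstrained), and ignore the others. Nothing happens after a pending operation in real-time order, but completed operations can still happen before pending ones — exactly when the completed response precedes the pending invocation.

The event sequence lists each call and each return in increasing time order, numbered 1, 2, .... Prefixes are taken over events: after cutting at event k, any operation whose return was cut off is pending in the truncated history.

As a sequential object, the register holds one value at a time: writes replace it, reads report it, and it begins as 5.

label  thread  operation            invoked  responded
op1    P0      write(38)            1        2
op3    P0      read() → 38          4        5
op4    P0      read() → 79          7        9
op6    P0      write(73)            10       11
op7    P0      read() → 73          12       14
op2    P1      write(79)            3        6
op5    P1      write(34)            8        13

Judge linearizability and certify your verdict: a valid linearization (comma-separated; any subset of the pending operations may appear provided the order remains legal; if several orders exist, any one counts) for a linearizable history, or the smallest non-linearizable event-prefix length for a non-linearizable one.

1. op1 write(38), leaving value 38
2. op3 read() → 38, leaving value 38
3. op2 write(79), leaving value 79
4. op4 read() → 79, leaving value 79
5. op5 write(34), leaving value 34
6. op6 write(73), leaving value 73
7. op7 read() → 73, leaving value 73

linearizable — witness: op1, op3, op2, op4, op5, op6, op7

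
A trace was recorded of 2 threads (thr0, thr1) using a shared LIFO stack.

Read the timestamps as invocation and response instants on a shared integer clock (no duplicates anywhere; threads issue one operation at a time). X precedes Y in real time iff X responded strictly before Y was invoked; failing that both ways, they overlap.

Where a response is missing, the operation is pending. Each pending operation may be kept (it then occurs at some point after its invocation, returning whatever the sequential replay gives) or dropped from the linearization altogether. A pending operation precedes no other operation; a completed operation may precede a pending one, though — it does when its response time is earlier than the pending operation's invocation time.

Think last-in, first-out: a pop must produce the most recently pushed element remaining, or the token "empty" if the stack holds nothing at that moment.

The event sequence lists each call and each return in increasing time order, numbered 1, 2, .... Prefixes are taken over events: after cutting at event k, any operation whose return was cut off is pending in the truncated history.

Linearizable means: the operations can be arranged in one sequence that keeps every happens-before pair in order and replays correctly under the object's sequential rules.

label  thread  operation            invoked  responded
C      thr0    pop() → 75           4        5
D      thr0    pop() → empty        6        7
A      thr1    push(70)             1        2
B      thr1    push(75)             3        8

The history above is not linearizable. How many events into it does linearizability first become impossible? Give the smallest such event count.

a valid linearization of events 1..6 exists, for instance A, B, C:
1. A push(70), leaving stack <70>
2. B push(75) (pending, included), leaving stack <70,75>
3. C pop() → 75, leaving stack <70>
at event 7 (D's time-7 response) nothing linearizes any more
no escape via the 1 pending operation (B): every completion choice fails
one such order, A, C, D (pending dropped), breaks at step 2 where C pop() → 75 is illegal

7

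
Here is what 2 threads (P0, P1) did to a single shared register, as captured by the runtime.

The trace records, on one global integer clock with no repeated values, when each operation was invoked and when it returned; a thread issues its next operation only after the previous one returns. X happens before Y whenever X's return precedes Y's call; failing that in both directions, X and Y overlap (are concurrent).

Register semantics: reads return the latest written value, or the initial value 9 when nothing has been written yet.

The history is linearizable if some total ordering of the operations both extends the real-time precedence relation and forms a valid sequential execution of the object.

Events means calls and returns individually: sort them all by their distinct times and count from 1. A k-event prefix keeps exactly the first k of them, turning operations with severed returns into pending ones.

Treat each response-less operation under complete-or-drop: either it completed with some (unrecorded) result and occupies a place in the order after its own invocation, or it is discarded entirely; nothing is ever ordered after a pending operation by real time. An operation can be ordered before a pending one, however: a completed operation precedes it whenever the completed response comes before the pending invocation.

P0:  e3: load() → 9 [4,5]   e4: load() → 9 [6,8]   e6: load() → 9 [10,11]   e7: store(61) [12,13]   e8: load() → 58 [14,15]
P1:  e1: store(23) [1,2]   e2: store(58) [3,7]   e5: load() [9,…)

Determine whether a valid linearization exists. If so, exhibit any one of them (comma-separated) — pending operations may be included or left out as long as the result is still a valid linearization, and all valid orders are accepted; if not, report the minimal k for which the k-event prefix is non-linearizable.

through event 4 a valid linearization exists; event 5 (e3 responding at time 5) ends that
exactly one order of the 2 completed ops respects real time; the register replay fails
no completion choice of the 1 pending operation (e2) rescues it — every subset was tried
for example e1, e3 (pending dropped) fails at step 2: e3 load() → 9 is not legal there

not linearizable — minimal violating prefix: 5 events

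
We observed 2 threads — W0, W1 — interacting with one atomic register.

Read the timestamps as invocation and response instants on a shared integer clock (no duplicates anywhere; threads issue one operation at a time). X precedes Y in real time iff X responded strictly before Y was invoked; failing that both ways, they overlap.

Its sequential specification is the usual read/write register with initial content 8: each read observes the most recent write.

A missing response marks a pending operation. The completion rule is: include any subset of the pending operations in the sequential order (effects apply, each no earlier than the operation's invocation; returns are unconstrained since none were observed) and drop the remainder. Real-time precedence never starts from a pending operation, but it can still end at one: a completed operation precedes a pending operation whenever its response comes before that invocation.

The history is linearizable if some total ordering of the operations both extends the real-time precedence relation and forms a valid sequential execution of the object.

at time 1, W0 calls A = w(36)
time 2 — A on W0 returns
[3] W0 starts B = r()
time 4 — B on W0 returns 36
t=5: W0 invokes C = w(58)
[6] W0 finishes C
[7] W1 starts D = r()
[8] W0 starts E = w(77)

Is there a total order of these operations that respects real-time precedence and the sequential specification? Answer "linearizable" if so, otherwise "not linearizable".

witness order: A, B, C
step 1: A w(36) — value 36
step 2: B r() → 36 — value 36
step 3: C w(58) — value 58

linearizable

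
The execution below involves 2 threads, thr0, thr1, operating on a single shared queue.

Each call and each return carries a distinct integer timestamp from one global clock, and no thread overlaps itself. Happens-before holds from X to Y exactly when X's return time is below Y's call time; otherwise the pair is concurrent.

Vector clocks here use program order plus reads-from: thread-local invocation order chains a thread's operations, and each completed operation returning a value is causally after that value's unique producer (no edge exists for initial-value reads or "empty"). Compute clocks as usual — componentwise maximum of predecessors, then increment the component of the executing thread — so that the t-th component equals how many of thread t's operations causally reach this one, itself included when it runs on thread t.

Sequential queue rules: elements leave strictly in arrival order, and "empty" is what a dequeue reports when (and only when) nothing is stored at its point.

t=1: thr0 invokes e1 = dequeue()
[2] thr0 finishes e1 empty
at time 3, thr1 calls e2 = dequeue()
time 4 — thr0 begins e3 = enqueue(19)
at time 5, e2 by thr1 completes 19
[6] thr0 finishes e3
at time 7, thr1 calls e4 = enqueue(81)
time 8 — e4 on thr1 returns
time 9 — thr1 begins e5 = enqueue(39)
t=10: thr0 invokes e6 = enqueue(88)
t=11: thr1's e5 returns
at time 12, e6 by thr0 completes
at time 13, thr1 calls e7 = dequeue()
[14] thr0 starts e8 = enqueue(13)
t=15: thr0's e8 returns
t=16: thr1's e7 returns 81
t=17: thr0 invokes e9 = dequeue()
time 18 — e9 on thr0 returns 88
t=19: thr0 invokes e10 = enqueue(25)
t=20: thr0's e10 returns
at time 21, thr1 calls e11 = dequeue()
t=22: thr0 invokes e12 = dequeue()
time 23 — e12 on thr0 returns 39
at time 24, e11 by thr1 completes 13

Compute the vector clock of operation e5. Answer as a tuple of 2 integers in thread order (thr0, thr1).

(2, 3)

e1 (invocation 1): nothing precedes it; thr0's component alone gives (1, 0)
e3 (invocation 4): componentwise max over VC(e1)=(1, 0), +1 at thr0, giving (2, 0)
e2 (invocation 3): componentwise max over VC(e3)=(2, 0), +1 at thr1, giving (2, 1)
e6 (invocation 10): componentwise max over VC(e3)=(2, 0), +1 at thr0, giving (3, 0)
e4 (invocation 7): componentwise max over VC(e2)=(2, 1), +1 at thr1, giving (2, 2)
e8 (invocation 14): componentwise max over VC(e6)=(3, 0), +1 at thr0, giving (4, 0)
e5 (invocation 9): componentwise max over VC(e4)=(2, 2), +1 at thr1, giving (2, 3)
e9 (invocation 17): componentwise max over VC(e6)=(3, 0), VC(e8)=(4, 0), +1 at thr0, giving (5, 0)
e7 (invocation 13): componentwise max over VC(e4)=(2, 2), VC(e5)=(2, 3), +1 at thr1, giving (2, 4)
e10 (invocation 19): componentwise max over VC(e9)=(5, 0), +1 at thr0, giving (6, 0)
e11 (invocation 21): componentwise max over VC(e7)=(2, 4), VC(e8)=(4, 0), +1 at thr1, giving (4, 5)
e12 (invocation 22): componentwise max over VC(e5)=(2, 3), VC(e10)=(6, 0), +1 at thr0, giving (7, 3)
target: VC(e5) = (2, 3)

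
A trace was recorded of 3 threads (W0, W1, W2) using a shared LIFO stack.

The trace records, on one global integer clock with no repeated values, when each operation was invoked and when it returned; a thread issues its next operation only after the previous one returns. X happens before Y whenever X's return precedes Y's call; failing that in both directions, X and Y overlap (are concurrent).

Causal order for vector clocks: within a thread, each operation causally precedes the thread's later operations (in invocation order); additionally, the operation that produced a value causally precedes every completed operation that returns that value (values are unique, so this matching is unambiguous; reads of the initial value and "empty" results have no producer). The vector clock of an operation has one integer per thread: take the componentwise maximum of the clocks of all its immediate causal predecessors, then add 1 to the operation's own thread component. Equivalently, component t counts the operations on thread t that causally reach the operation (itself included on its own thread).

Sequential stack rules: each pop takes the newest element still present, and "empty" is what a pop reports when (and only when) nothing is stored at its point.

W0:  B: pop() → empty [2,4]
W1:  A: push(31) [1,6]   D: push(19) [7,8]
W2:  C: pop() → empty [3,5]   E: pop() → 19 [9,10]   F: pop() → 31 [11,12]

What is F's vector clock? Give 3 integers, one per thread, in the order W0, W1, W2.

invoked at 3, C has no predecessors; its own W2 bump gives (0, 0, 1)
invoked at 1, A has no predecessors; its own W1 bump gives (0, 1, 0)
invoked at 2, B has no predecessors; its own W0 bump gives (1, 0, 0)
VC(D, invoked at 7): max of VC(A)=(0, 1, 0), then +1 on thread W1 → (0, 2, 0)
VC(E, invoked at 9): max of VC(C)=(0, 0, 1), VC(D)=(0, 2, 0), then +1 on thread W2 → (0, 2, 2)
VC(F, invoked at 11): max of VC(A)=(0, 1, 0), VC(E)=(0, 2, 2), then +1 on thread W2 → (0, 2, 3)
target: VC(F) = (0, 2, 3)

(0, 2, 3)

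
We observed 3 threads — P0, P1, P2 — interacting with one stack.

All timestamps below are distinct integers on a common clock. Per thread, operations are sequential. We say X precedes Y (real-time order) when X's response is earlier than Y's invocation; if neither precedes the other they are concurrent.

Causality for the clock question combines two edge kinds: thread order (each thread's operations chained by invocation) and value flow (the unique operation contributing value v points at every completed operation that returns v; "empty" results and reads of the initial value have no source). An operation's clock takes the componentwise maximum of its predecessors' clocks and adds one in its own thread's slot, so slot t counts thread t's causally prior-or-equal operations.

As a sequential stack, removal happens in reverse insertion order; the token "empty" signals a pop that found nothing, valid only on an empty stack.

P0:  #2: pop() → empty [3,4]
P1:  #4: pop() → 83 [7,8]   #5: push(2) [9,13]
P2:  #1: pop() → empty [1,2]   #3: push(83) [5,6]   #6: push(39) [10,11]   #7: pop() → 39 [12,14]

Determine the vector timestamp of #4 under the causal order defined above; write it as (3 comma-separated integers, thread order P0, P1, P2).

VC(#1, invoked at 1): no causal predecessors; +1 on P2 → (0, 0, 1)
VC(#2, invoked at 3): no causal predecessors; +1 on P0 → (1, 0, 0)
VC(#3, invoked at 5): max of VC(#1)=(0, 0, 1), then +1 on thread P2 → (0, 0, 2)
VC(#6, invoked at 10): max of VC(#3)=(0, 0, 2), then +1 on thread P2 → (0, 0, 3)
VC(#4, invoked at 7): max of VC(#3)=(0, 0, 2), then +1 on thread P1 → (0, 1, 2)
VC(#7, invoked at 12): max of VC(#6)=(0, 0, 3), then +1 on thread P2 → (0, 0, 4)
VC(#5, invoked at 9): max of VC(#4)=(0, 1, 2), then +1 on thread P1 → (0, 2, 2)
target: VC(#4) = (0, 1, 2)

(0, 1, 2)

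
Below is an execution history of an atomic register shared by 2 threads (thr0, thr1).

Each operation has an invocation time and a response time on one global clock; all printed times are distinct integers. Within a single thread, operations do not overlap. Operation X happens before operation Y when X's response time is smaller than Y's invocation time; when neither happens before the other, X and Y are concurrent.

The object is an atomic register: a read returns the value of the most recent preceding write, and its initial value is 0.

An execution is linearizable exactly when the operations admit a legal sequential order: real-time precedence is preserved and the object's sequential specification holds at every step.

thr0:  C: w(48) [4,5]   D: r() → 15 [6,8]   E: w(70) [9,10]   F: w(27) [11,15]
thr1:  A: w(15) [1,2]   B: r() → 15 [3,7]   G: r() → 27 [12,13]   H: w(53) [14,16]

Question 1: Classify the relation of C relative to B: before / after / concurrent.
C spans [4,5], B spans [3,7]
the intervals overlap in both directions

concurrent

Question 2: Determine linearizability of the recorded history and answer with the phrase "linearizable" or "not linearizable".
cut after 7 events: linearizable; cut after 8 events (D responds, time 8): not linearizable
checked exhaustively: 3 real-time-consistent orders of 4 completed operations, zero legal atomic register replays
take A, B, C, D: step 4 already fails, because D r() → 15 cannot occur there
take A, C, B, D: step 3 already fails, because B r() → 15 cannot occur there

not linearizable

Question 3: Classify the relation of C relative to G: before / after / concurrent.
C spans [4,5], G spans [12,13]
resp(C)=5 < inv(G)=12

before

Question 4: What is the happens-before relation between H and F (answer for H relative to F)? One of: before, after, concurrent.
H spans [14,16], F spans [11,15]
the intervals overlap in both directions

concurrent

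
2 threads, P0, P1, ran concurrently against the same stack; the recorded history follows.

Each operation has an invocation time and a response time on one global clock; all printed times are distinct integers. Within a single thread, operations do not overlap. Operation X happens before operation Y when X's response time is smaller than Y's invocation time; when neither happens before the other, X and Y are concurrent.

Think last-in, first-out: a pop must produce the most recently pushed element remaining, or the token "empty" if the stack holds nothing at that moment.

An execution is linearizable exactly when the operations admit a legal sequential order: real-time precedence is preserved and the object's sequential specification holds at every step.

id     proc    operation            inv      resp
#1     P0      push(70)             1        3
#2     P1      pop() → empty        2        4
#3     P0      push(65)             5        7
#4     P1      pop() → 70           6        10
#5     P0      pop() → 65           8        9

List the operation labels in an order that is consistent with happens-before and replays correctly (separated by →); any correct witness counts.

#2 → #1 → #3 → #5 → #4

1. #2 pop() → empty, leaving stack <>
2. #1 push(70), leaving stack <70>
3. #3 push(65), leaving stack <70,65>
4. #5 pop() → 65, leaving stack <70>
5. #4 pop() → 70, leaving stack <>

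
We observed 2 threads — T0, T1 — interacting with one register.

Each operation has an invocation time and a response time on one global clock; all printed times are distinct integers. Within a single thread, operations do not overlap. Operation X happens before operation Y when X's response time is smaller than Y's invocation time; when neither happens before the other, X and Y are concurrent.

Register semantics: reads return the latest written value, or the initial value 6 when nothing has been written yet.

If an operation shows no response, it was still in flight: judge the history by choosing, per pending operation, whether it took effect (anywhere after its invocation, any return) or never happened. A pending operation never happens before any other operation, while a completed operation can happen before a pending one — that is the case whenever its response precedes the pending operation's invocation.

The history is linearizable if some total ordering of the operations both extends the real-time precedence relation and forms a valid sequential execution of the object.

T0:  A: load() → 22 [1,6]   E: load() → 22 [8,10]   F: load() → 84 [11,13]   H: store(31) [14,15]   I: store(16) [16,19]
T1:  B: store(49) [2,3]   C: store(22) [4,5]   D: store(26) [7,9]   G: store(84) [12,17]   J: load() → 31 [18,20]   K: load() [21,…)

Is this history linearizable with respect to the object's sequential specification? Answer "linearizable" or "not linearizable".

linearizable

one valid linearization: B, C, A, E, D, G, F, H, J, I
after step 1 (B store(49)): value 49
after step 2 (C store(22)): value 22
after step 3 (A load() → 22): value 22
after step 4 (E load() → 22): value 22
after step 5 (D store(26)): value 26
after step 6 (G store(84)): value 84
after step 7 (F load() → 84): value 84
after step 8 (H store(31)): value 31
after step 9 (J load() → 31): value 31
after step 10 (I store(16)): value 16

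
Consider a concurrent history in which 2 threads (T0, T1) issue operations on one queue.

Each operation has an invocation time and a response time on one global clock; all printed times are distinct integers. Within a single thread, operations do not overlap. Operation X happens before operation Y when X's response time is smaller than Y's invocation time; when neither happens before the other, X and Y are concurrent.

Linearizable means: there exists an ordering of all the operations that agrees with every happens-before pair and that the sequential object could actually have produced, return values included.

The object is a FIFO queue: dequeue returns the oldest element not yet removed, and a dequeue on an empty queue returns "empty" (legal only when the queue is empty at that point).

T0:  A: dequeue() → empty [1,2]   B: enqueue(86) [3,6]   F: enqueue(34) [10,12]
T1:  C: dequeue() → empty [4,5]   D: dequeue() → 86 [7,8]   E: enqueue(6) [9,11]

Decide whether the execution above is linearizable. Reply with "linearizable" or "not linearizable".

linearizable

witness order: A, C, B, D, E, F
after step 1 (A dequeue() → empty): queue <>
after step 2 (C dequeue() → empty): queue <>
after step 3 (B enqueue(86)): queue <86>
after step 4 (D dequeue() → 86): queue <>
after step 5 (E enqueue(6)): queue <6>
after step 6 (F enqueue(34)): queue <6,34>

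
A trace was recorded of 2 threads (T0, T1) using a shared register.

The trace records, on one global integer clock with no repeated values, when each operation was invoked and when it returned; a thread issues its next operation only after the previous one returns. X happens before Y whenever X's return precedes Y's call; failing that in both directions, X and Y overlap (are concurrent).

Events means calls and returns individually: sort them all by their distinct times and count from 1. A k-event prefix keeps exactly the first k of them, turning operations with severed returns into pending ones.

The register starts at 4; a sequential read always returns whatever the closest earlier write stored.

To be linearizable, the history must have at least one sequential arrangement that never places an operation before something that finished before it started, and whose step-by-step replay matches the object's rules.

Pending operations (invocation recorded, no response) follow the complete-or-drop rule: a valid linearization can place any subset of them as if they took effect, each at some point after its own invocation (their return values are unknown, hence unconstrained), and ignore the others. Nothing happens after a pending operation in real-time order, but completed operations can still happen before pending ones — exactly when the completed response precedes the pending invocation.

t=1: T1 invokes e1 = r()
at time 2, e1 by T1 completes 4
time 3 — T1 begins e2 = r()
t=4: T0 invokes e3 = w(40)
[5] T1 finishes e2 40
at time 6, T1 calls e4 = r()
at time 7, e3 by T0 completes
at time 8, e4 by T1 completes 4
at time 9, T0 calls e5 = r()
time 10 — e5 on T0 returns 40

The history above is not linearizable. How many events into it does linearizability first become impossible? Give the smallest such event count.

8

a valid linearization of events 1..7 exists, for instance e1, e3, e2:
after step 1 (e1 r() → 4): value 4
after step 2 (e3 w(40)): value 40
after step 3 (e2 r() → 40): value 40
at event 8 (e4's time-8 response) nothing linearizes any more
take e1, e2, e3, e4: step 2 already fails, because e2 r() → 40 cannot occur there
take e1, e2, e4, e3: step 2 already fails, because e2 r() → 40 cannot occur there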